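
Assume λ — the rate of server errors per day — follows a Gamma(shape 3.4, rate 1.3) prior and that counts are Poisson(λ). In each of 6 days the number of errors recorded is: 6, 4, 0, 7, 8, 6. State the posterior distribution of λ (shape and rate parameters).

The Poisson likelihood adds the total count to the shape and the number of exposure periods to the rate. Here ∑xᵢ = 31 and n = 6, so shape 3.4→34.4 and rate 1.3→7.3.

Posterior: Gamma(shape=34.4, rate=7.3)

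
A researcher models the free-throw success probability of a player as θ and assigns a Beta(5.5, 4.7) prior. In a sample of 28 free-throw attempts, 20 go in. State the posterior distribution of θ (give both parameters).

Posterior: Beta(25.5, 12.7)

Observing 20 successes and 8 failures updates Beta(5.5, 4.7) by adding the success and failure counts to the two shape parameters: α = 5.5+20 = 25.5, β = 4.7+8 = 12.7.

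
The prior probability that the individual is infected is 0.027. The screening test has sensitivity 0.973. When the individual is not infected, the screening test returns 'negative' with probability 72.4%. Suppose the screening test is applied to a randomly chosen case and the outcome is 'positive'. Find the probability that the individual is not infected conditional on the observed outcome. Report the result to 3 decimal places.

P(¬H | E) ≈ 0.911

Write H for 'the individual is infected'. Prior odds H:¬H = 0.027/0.973 = 0.027749. For the 'positive' outcome, the likelihood ratio is 0.973/0.276 = 3.5254.
Posterior odds = 0.027749 × 3.5254 = 0.097826, so P(H|E) = 0.097826/(1+0.097826) = 0.089. Then P(¬H|E) = 1 − 0.089 = 0.911.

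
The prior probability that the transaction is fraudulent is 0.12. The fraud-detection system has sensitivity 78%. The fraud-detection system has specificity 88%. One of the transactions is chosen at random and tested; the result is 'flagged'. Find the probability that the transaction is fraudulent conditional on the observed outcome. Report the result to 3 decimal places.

Write H for 'the transaction is fraudulent'. Prior odds H:¬H = 0.12/0.88 = 0.13636. For the 'flagged' outcome, the likelihood ratio is 0.78/0.12 = 6.5000.
Posterior odds = 0.13636 × 6.5000 = 0.88636, so P(H|E) = 0.88636/(1+0.88636) = 0.470.

P(H | E) ≈ 0.470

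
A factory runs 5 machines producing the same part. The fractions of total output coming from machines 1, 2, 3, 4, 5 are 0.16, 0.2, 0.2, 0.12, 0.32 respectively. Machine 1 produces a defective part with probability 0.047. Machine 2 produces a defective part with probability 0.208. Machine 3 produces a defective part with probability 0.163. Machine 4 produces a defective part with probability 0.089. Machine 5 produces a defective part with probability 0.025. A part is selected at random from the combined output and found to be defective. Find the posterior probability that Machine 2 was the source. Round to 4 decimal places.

Tabulate prior·likelihood by source: [1] prior 0.16, lik 0.047, product 0.007520; [2] prior 0.2, lik 0.208, product 0.04160; [3] prior 0.2, lik 0.163, product 0.03260; [4] prior 0.12, lik 0.089, product 0.01068; [5] prior 0.32, lik 0.025, product 0.008000.
Normalizing constant = 0.10040; the posterior for Machine 2 is its product over the sum, 0.04160/0.10040 = 0.4143.

Posterior probability ≈ 0.4143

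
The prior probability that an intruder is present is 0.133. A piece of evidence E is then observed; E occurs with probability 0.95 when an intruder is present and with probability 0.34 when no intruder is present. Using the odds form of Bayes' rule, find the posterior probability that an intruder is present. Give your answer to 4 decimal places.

Posterior probability ≈ 0.3000

Prior odds = 0.133/(1−0.133) = 0.15340.
Likelihood ratio for E = 0.95/0.34 = 2.7941.
Posterior odds = prior odds × LR = 0.42862.
Posterior probability = odds/(1+odds) = 0.42862/1.4286 = 0.3000.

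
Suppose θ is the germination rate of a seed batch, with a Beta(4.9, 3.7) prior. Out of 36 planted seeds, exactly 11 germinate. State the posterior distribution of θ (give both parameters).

The binomial likelihood is conjugate to the Beta prior: with 11 successes and 25 failures, the posterior is Beta(4.9+11, 3.7+25) = Beta(15.9, 28.7).

Posterior: Beta(15.9, 28.7)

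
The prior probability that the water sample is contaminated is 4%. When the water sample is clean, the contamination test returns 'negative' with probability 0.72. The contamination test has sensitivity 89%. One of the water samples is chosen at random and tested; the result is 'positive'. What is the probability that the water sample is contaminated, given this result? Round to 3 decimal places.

Let H be the event that the water sample is contaminated. P(H) = 0.04, so P(¬H) = 0.96. With E the 'positive' result, P(E|H) = 0.89 and P(E|¬H) = 0.28.
P(E) = 0.89·0.04 + 0.28·0.96 = 0.035600 + 0.26880 = 0.30440.
By Bayes' theorem, P(H|E) = 0.035600 / 0.30440 = 0.117.

P(H | E) ≈ 0.117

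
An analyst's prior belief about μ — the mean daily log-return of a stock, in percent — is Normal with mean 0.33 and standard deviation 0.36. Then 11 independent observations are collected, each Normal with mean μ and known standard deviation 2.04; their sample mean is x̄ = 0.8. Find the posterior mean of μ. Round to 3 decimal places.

Prior precision 1/τ₀² = 1/0.36² = 7.71605; data precision n/σ² = 11/2.04² = 2.64321.
Posterior precision = 7.71605 + 2.64321 = 10.3593.
Posterior mean = (7.71605·0.33 + 2.64321·0.8) / 10.3593 = 0.450.

Posterior mean ≈ 0.450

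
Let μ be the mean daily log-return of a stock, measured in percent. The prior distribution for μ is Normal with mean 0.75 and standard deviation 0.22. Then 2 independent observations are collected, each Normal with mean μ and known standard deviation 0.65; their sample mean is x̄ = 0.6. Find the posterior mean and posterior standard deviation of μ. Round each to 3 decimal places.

With known σ, the Normal prior is conjugate. Weight on the data is w = (n/σ²)/(n/σ² + 1/τ₀²) = 4.73373/(4.73373+20.6612) = 0.18640.
Posterior mean = w·x̄ + (1−w)·μ₀ = 0.18640·0.6 + 0.81360·0.75 = 0.722. Posterior variance = 1/(4.73373+20.6612) = 0.0393780, so SD = 0.198.

Posterior mean ≈ 0.722; posterior SD ≈ 0.198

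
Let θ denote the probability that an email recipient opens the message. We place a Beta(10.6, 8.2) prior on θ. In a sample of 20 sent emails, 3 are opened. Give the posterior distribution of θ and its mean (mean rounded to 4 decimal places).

Posterior: Beta(13.6, 25.2); mean ≈ 0.3505

The binomial likelihood is conjugate to the Beta prior: with 3 successes and 17 failures, the posterior is Beta(10.6+3, 8.2+17) = Beta(13.6, 25.2).
E[θ | data] = 13.6/(13.6+25.2) = 0.3505.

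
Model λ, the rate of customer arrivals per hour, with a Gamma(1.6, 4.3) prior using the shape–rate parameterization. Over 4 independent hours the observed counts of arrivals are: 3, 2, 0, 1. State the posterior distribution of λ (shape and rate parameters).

The Poisson likelihood adds the total count to the shape and the number of exposure periods to the rate. Here ∑xᵢ = 6 and n = 4, so shape 1.6→7.6 and rate 4.3→8.3.

Posterior: Gamma(shape=7.6, rate=8.3)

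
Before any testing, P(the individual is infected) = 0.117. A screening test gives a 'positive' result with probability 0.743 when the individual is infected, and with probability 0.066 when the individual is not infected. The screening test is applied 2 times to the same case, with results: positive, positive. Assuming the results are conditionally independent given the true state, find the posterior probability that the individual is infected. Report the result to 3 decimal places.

Posterior P(H) ≈ 0.944

With H the event that the individual is infected, the joint likelihood of the observed sequence is P(data|H) = 0.743·0.743 = 0.55205 and P(data|¬H) = 0.066·0.066 = 0.0043560.
Bayes: P(H|data) = 0.117·0.55205 / (0.117·0.55205 + 0.883·0.0043560) = 0.064590/0.068436 = 0.9438.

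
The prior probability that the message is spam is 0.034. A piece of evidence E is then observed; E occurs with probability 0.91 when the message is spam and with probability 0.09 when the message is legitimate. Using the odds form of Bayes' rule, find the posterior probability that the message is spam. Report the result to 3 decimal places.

Posterior probability ≈ 0.262

Prior odds = 0.034/(1−0.034) = 0.035197.
Likelihood ratio for E = 0.91/0.09 = 10.111.
Posterior odds = prior odds × LR = 0.35588.
Posterior probability = odds/(1+odds) = 0.35588/1.3559 = 0.262.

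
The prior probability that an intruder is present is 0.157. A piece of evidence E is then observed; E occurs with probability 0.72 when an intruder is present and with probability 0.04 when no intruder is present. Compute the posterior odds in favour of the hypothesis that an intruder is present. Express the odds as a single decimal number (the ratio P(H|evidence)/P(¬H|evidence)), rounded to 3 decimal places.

Prior odds = 0.157/(1−0.157) = 0.18624. In log-odds, ln(0.18624) = -1.6807.
Add log likelihood ratio: ln(18.000) = 2.8904.
Posterior log-odds = 1.2097, so posterior odds = exp(1.2097) = 3.3523.

Posterior odds ≈ 3.352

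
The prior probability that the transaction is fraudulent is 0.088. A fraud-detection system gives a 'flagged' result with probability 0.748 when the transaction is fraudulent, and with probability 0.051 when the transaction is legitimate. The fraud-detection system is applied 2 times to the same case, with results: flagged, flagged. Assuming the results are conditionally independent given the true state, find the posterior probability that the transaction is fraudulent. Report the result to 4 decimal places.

Posterior P(H) ≈ 0.9540

With H the event that the transaction is fraudulent, the joint likelihood of the observed sequence is P(data|H) = 0.748·0.748 = 0.55950 and P(data|¬H) = 0.051·0.051 = 0.0026010.
Bayes: P(H|data) = 0.088·0.55950 / (0.088·0.55950 + 0.912·0.0026010) = 0.049236/0.051608 = 0.9540.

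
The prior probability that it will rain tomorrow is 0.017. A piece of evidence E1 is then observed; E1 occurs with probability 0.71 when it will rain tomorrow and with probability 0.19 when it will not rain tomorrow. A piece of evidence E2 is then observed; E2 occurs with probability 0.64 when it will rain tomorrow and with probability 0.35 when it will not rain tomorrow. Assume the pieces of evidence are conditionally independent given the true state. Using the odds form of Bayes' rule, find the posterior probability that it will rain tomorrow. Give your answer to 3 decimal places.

Posterior probability ≈ 0.106

Prior odds = 0.017/(1−0.017) = 0.017294.
Likelihood ratio for E1 = 0.71/0.19 = 3.7368.
Likelihood ratio for E2 = 0.64/0.35 = 1.8286.
Posterior odds = prior odds × LR₁ × LR₂ = 0.11817.
Posterior probability = odds/(1+odds) = 0.11817/1.1182 = 0.106.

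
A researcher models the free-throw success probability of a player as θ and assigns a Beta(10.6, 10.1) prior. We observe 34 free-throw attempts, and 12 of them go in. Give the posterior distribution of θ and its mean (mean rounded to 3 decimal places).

Observing 12 successes and 22 failures updates Beta(10.6, 10.1) by adding the success and failure counts to the two shape parameters: α = 10.6+12 = 22.6, β = 10.1+22 = 32.1.
Posterior mean = α/(α+β) = 22.6/54.7 = 0.413.

Posterior: Beta(22.6, 32.1); mean ≈ 0.413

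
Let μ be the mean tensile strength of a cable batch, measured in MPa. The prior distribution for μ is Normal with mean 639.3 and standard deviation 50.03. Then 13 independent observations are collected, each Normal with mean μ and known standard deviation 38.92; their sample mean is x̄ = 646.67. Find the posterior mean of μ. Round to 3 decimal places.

With known σ, the Normal prior is conjugate. Weight on the data is w = (n/σ²)/(n/σ² + 1/τ₀²) = 0.00858218/(0.00858218+0.00039952) = 0.95552.
Posterior mean = w·x̄ + (1−w)·μ₀ = 0.95552·646.67 + 0.044482·639.3 = 646.342.

Posterior mean ≈ 646.342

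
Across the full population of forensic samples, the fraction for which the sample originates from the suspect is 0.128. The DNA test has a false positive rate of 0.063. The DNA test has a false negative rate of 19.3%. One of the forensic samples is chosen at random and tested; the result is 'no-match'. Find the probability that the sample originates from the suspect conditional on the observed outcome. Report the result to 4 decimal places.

P(H | E) ≈ 0.0293

Let H be the event that the sample originates from the suspect. P(H) = 0.128, so P(¬H) = 0.872. With E the 'no-match' result, P(E|H) = 0.193 and P(E|¬H) = 0.937.
P(E) = 0.193·0.128 + 0.937·0.872 = 0.024704 + 0.81706 = 0.84177.
By Bayes' theorem, P(H|E) = 0.024704 / 0.84177 = 0.0293.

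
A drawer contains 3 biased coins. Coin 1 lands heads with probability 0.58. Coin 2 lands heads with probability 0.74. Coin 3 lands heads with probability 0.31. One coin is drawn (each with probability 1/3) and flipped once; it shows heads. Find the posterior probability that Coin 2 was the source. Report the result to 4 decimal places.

Posterior probability ≈ 0.4540

Tabulate prior·likelihood by source: [1] prior 0.333333, lik 0.58, product 0.1933; [2] prior 0.333333, lik 0.74, product 0.2467; [3] prior 0.333333, lik 0.31, product 0.1033.
Normalizing constant = 0.54333; the posterior for Coin 2 is its product over the sum, 0.2467/0.54333 = 0.4540.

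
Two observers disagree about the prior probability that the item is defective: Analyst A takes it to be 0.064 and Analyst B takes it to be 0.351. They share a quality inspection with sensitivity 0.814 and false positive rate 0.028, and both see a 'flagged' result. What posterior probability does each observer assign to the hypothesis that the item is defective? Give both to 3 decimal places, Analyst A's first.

P('+'|H) = 0.814, P('+'|¬H) = 0.028.
Analyst A: numerator 0.814·0.064 = 0.052096; evidence = 0.052096+0.028·0.936 = 0.078304; posterior = 0.665.
Analyst B: numerator 0.814·0.351 = 0.28571; evidence = 0.28571+0.028·0.649 = 0.30389; posterior = 0.940.

Analyst A: 0.665; Analyst B: 0.940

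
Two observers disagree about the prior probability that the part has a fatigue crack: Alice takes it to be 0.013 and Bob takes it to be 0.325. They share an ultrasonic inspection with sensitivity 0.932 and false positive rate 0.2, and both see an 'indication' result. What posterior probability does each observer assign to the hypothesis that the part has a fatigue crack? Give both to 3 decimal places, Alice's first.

P('+'|H) = 0.932, P('+'|¬H) = 0.2.
Alice: numerator 0.932·0.013 = 0.012116; evidence = 0.012116+0.2·0.987 = 0.20952; posterior = 0.058.
Bob: numerator 0.932·0.325 = 0.30290; evidence = 0.30290+0.2·0.675 = 0.43790; posterior = 0.692.

Alice: 0.058; Bob: 0.692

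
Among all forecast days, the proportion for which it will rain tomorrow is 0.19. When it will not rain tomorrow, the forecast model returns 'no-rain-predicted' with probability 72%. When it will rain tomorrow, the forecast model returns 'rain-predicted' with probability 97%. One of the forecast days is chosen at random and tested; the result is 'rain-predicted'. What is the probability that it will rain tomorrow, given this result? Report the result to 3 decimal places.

Write H for 'it will rain tomorrow'. Prior odds H:¬H = 0.19/0.81 = 0.23457. For the 'rain-predicted' outcome, the likelihood ratio is 0.97/0.28 = 3.4643.
Posterior odds = 0.23457 × 3.4643 = 0.81261, so P(H|E) = 0.81261/(1+0.81261) = 0.448.

P(H | E) ≈ 0.448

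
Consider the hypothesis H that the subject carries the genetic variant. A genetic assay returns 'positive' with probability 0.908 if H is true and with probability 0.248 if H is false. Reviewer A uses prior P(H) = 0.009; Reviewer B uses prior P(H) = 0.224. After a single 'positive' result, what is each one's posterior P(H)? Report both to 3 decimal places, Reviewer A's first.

P('+'|H) = 0.908, P('+'|¬H) = 0.248.
Reviewer A: numerator 0.908·0.009 = 0.0081720; evidence = 0.0081720+0.248·0.991 = 0.25394; posterior = 0.032.
Reviewer B: numerator 0.908·0.224 = 0.20339; evidence = 0.20339+0.248·0.776 = 0.39584; posterior = 0.514.

Reviewer A: 0.032; Reviewer B: 0.514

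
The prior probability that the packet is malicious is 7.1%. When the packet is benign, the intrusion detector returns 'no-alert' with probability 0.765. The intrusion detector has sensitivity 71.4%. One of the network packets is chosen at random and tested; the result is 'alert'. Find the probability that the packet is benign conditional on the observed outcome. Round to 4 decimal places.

P(¬H | E) ≈ 0.8116

Write H for 'the packet is malicious'. Prior odds H:¬H = 0.071/0.929 = 0.076426. For the 'alert' outcome, the likelihood ratio is 0.714/0.235 = 3.0383.
Posterior odds = 0.076426 × 3.0383 = 0.23221, so P(H|E) = 0.23221/(1+0.23221) = 0.1884. Then P(¬H|E) = 1 − 0.1884 = 0.8116.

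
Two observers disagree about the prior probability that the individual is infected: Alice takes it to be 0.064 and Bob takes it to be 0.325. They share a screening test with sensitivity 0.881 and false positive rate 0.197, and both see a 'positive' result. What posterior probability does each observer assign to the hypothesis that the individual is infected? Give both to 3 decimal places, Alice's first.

Alice: 0.234; Bob: 0.683

P('+'|H) = 0.881, P('+'|¬H) = 0.197.
Alice: numerator 0.881·0.064 = 0.056384; evidence = 0.056384+0.197·0.936 = 0.24078; posterior = 0.234.
Bob: numerator 0.881·0.325 = 0.28632; evidence = 0.28632+0.197·0.675 = 0.41930; posterior = 0.683.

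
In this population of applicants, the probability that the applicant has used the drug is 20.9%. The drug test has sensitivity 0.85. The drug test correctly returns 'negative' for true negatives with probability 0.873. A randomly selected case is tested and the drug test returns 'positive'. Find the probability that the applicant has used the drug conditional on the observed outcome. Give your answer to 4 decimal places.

Let H be the event that the applicant has used the drug. P(H) = 0.209, so P(¬H) = 0.791. With E the 'positive' result, P(E|H) = 0.85 and P(E|¬H) = 0.127.
P(E) = 0.85·0.209 + 0.127·0.791 = 0.17765 + 0.10046 = 0.27811.
By Bayes' theorem, P(H|E) = 0.17765 / 0.27811 = 0.6388.

P(H | E) ≈ 0.6388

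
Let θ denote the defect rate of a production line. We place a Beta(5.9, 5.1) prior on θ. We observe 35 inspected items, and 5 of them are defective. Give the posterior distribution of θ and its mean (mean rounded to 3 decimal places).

Posterior: Beta(10.9, 35.1); mean ≈ 0.237

The binomial likelihood is conjugate to the Beta prior: with 5 successes and 30 failures, the posterior is Beta(5.9+5, 5.1+30) = Beta(10.9, 35.1).
Posterior mean = α/(α+β) = 10.9/46 = 0.237.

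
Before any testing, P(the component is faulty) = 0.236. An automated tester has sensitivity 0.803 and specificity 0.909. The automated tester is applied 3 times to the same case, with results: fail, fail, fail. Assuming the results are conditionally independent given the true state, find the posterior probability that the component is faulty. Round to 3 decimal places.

Posterior P(H) ≈ 0.995

Let H be the event that the component is faulty; start with P(H) = 0.236. P('fail'|H) = 0.803, P('fail'|¬H) = 0.091.
Update on result 1 ('fail'): P(H) ← 0.803·0.2360 / (0.803·0.2360 + 0.091·0.7640) = 0.18951/0.25903 = 0.7316.
Update on result 2 ('fail'): P(H) ← 0.803·0.7316 / (0.803·0.7316 + 0.091·0.2684) = 0.58748/0.61190 = 0.9601.
Update on result 3 ('fail'): P(H) ← 0.803·0.9601 / (0.803·0.9601 + 0.091·0.0399) = 0.77095/0.77458 = 0.9953.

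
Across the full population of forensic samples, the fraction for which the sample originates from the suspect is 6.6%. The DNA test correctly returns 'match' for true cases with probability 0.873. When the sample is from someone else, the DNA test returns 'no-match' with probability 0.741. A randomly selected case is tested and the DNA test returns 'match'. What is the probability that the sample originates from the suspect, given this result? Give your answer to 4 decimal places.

P(H | E) ≈ 0.1924

Write H for 'the sample originates from the suspect'. Prior odds H:¬H = 0.066/0.934 = 0.070664. For the 'match' outcome, the likelihood ratio is 0.873/0.259 = 3.3707.
Posterior odds = 0.070664 × 3.3707 = 0.23818, so P(H|E) = 0.23818/(1+0.23818) = 0.1924.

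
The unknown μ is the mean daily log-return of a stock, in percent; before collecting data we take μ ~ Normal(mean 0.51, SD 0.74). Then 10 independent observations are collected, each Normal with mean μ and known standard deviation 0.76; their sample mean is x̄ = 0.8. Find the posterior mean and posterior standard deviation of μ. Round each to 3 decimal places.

Posterior mean ≈ 0.772; posterior SD ≈ 0.229

Prior precision 1/τ₀² = 1/0.74² = 1.82615; data precision n/σ² = 10/0.76² = 17.3130.
Posterior precision = 1.82615 + 17.3130 = 19.1392, giving posterior SD = 1/√19.1392 = 0.229.
Posterior mean = (1.82615·0.51 + 17.3130·0.8) / 19.1392 = 0.772.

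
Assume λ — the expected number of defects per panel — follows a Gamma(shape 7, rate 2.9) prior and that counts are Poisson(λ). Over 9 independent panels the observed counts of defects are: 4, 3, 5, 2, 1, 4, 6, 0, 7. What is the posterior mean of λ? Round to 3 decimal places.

Posterior mean ≈ 3.277

The Poisson likelihood adds the total count to the shape and the number of exposure periods to the rate. Here ∑xᵢ = 32 and n = 9, so shape 7→39 and rate 2.9→11.9.
Posterior mean = shape/rate = 39/11.9 = 3.277.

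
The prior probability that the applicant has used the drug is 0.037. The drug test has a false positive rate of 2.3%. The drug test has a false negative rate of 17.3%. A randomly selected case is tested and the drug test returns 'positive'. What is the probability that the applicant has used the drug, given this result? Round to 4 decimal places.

Write H for 'the applicant has used the drug'. Prior odds H:¬H = 0.037/0.963 = 0.038422. For the 'positive' outcome, the likelihood ratio is 0.827/0.023 = 35.957.
Posterior odds = 0.038422 × 35.957 = 1.3815, so P(H|E) = 1.3815/(1+1.3815) = 0.5801.

P(H | E) ≈ 0.5801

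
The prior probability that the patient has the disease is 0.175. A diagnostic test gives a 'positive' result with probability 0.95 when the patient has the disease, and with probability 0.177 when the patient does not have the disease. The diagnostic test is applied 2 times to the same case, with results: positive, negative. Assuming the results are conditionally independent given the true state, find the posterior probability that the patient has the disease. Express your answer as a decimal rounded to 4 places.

With H the event that the patient has the disease, the joint likelihood of the observed sequence is P(data|H) = 0.95·0.05 = 0.047500 and P(data|¬H) = 0.177·0.823 = 0.14567.
Bayes: P(H|data) = 0.175·0.047500 / (0.175·0.047500 + 0.825·0.14567) = 0.0083125/0.12849 = 0.0647.

Posterior P(H) ≈ 0.0647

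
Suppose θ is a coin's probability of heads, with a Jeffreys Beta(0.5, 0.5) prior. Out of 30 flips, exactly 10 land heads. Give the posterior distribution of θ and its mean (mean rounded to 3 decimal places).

Posterior: Beta(10.5, 20.5); mean ≈ 0.339

Observing 10 successes and 20 failures updates Beta(0.5, 0.5) by adding the success and failure counts to the two shape parameters: α = 0.5+10 = 10.5, β = 0.5+20 = 20.5.
E[θ | data] = 10.5/(10.5+20.5) = 0.339.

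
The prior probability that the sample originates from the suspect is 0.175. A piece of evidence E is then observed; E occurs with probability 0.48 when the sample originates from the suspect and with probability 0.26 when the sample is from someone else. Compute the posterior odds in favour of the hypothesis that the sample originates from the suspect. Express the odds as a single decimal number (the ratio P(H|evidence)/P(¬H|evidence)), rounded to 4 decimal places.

Posterior odds ≈ 0.3916

Prior odds = 0.175/(1−0.175) = 0.21212.
Likelihood ratio for E = 0.48/0.26 = 1.8462.
Posterior odds = prior odds × LR = 0.39161.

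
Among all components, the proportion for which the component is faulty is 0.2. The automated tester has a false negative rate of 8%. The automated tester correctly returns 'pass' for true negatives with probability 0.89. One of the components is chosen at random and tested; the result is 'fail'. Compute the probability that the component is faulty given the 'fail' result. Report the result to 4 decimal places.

P(H | E) ≈ 0.6765

Let H be the event that the component is faulty. P(H) = 0.2, so P(¬H) = 0.8. With E the 'fail' result, P(E|H) = 0.92 and P(E|¬H) = 0.11.
P(E) = 0.92·0.2 + 0.11·0.8 = 0.18400 + 0.088000 = 0.27200.
By Bayes' theorem, P(H|E) = 0.18400 / 0.27200 = 0.6765.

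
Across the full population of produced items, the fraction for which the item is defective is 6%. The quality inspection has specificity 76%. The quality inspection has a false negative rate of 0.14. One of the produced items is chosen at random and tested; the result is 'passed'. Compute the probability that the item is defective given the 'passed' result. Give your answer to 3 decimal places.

Write H for 'the item is defective'. Prior odds H:¬H = 0.06/0.94 = 0.063830. For the 'passed' outcome, the likelihood ratio is 0.14/0.76 = 0.18421.
Posterior odds = 0.063830 × 0.18421 = 0.011758, so P(H|E) = 0.011758/(1+0.011758) = 0.012.

P(H | E) ≈ 0.012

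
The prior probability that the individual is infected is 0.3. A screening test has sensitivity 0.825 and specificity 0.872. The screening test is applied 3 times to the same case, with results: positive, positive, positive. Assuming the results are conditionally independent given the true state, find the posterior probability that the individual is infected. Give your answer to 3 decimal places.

Posterior P(H) ≈ 0.991

Let H be the event that the individual is infected; start with P(H) = 0.3. P('positive'|H) = 0.825, P('positive'|¬H) = 0.128.
Update on result 1 ('positive'): P(H) ← 0.825·0.3000 / (0.825·0.3000 + 0.128·0.7000) = 0.24750/0.33710 = 0.7342.
Update on result 2 ('positive'): P(H) ← 0.825·0.7342 / (0.825·0.7342 + 0.128·0.2658) = 0.60572/0.63974 = 0.9468.
Update on result 3 ('positive'): P(H) ← 0.825·0.9468 / (0.825·0.9468 + 0.128·0.0532) = 0.78113/0.78793 = 0.9914.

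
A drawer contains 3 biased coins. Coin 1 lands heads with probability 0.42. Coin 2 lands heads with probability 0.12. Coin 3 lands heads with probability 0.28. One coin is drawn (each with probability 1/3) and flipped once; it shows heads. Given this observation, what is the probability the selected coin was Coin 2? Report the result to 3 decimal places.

Posterior probability ≈ 0.146

P(heads|C1) = 0.42; P(heads|C2) = 0.12; P(heads|C3) = 0.28.
Prior × likelihood for each source: 0.333333·0.42=0.1400, 0.333333·0.12=0.04000, 0.333333·0.28=0.09333. Summing gives P(heads) = 0.27333.
P(Coin 2 | heads) = 0.04000 / 0.27333 = 0.146.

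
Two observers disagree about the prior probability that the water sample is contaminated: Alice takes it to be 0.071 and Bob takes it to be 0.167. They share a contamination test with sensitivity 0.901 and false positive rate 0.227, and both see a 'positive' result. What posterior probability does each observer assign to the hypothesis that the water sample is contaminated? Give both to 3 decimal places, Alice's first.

P('+'|H) = 0.901, P('+'|¬H) = 0.227.
Alice: numerator 0.901·0.071 = 0.063971; evidence = 0.063971+0.227·0.929 = 0.27485; posterior = 0.233.
Bob: numerator 0.901·0.167 = 0.15047; evidence = 0.15047+0.227·0.833 = 0.33956; posterior = 0.443.

Alice: 0.233; Bob: 0.443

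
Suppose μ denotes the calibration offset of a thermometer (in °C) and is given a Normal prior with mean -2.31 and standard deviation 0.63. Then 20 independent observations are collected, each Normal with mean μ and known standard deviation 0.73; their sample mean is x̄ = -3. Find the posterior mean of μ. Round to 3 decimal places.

Prior precision 1/τ₀² = 1/0.63² = 2.51953; data precision n/σ² = 20/0.73² = 37.5305.
Posterior precision = 2.51953 + 37.5305 = 40.0500.
Posterior mean = (2.51953·-2.31 + 37.5305·-3) / 40.0500 = -2.957.

Posterior mean ≈ -2.957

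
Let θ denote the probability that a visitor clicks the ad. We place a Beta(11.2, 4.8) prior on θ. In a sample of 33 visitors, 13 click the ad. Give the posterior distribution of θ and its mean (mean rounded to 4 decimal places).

Observing 13 successes and 20 failures updates Beta(11.2, 4.8) by adding the success and failure counts to the two shape parameters: α = 11.2+13 = 24.2, β = 4.8+20 = 24.8.
E[θ | data] = 24.2/(24.2+24.8) = 0.4939.

Posterior: Beta(24.2, 24.8); mean ≈ 0.4939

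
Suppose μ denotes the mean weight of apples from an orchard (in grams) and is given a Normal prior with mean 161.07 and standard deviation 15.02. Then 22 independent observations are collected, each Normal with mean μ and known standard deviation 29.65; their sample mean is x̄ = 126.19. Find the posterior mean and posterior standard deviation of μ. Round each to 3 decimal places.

Prior precision 1/τ₀² = 1/15.02² = 0.00443262; data precision n/σ² = 22/29.65² = 0.0250250.
Posterior precision = 0.00443262 + 0.0250250 = 0.0294576, giving posterior SD = 1/√0.0294576 = 5.826.
Posterior mean = (0.00443262·161.07 + 0.0250250·126.19) / 0.0294576 = 131.439.

Posterior mean ≈ 131.439; posterior SD ≈ 5.826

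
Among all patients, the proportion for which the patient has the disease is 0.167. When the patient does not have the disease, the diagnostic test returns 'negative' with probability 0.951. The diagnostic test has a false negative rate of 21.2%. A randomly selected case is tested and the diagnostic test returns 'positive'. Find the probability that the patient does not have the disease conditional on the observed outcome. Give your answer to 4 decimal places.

P(¬H | E) ≈ 0.2367

Let H be the event that the patient has the disease. P(H) = 0.167, so P(¬H) = 0.833. With E the 'positive' result, P(E|H) = 0.788 and P(E|¬H) = 0.049.
P(E) = 0.788·0.167 + 0.049·0.833 = 0.13160 + 0.040817 = 0.17241.
By Bayes' theorem, P(H|E) = 0.13160 / 0.17241 = 0.7633. Hence P(¬H|E) = 1 − 0.7633 = 0.2367.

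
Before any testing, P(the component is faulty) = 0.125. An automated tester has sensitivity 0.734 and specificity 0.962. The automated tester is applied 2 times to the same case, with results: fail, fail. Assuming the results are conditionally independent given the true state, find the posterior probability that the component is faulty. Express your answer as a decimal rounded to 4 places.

Posterior P(H) ≈ 0.9816

With H the event that the component is faulty, the joint likelihood of the observed sequence is P(data|H) = 0.734·0.734 = 0.53876 and P(data|¬H) = 0.038·0.038 = 0.0014440.
Bayes: P(H|data) = 0.125·0.53876 / (0.125·0.53876 + 0.875·0.0014440) = 0.067345/0.068608 = 0.9816.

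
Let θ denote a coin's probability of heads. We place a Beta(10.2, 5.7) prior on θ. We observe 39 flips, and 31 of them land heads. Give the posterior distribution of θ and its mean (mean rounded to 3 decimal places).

Observing 31 successes and 8 failures updates Beta(10.2, 5.7) by adding the success and failure counts to the two shape parameters: α = 10.2+31 = 41.2, β = 5.7+8 = 13.7.
Posterior mean = α/(α+β) = 41.2/54.9 = 0.750.

Posterior: Beta(41.2, 13.7); mean ≈ 0.750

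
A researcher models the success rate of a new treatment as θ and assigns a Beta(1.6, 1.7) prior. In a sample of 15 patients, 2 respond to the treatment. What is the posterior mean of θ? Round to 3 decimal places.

Observing 2 successes and 13 failures updates Beta(1.6, 1.7) by adding the success and failure counts to the two shape parameters: α = 1.6+2 = 3.6, β = 1.7+13 = 14.7.
Posterior mean = α/(α+β) = 3.6/18.3 = 0.197.

Posterior mean ≈ 0.197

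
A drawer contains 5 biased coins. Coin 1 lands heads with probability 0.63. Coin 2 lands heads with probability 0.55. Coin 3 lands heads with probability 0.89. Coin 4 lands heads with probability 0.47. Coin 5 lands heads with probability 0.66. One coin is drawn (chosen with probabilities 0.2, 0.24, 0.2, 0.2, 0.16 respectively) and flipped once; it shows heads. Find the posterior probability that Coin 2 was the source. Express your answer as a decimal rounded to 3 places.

Posterior probability ≈ 0.208

P(heads|C1) = 0.63; P(heads|C2) = 0.55; P(heads|C3) = 0.89; P(heads|C4) = 0.47; P(heads|C5) = 0.66.
Prior × likelihood for each source: 0.2·0.63=0.1260, 0.24·0.55=0.1320, 0.2·0.89=0.1780, 0.2·0.47=0.09400, 0.16·0.66=0.1056. Summing gives P(heads) = 0.63560.
P(Coin 2 | heads) = 0.1320 / 0.63560 = 0.208.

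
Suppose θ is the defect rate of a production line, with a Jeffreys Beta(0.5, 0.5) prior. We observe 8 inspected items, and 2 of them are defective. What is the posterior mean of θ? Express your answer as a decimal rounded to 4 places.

Posterior mean ≈ 0.2778

The binomial likelihood is conjugate to the Beta prior: with 2 successes and 6 failures, the posterior is Beta(0.5+2, 0.5+6) = Beta(2.5, 6.5).
Posterior mean = α/(α+β) = 2.5/9 = 0.2778.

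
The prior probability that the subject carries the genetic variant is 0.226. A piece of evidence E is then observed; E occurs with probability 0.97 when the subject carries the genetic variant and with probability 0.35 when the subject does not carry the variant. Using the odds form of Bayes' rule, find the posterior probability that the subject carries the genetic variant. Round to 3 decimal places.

Posterior probability ≈ 0.447

Prior odds = 0.226/(1−0.226) = 0.29199. In log-odds, ln(0.29199) = -1.2310.
Add log likelihood ratio: ln(2.7714) = 1.0194.
Posterior log-odds = -0.21167, so posterior odds = exp(-0.21167) = 0.80923. Converting, P(H|E) = 0.80923/1.8092 = 0.447.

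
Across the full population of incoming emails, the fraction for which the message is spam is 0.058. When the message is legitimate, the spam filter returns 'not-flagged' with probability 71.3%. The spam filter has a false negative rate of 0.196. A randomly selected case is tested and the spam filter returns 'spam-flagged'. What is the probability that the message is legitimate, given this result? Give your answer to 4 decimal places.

P(¬H | E) ≈ 0.8529

Write H for 'the message is spam'. Prior odds H:¬H = 0.058/0.942 = 0.061571. For the 'spam-flagged' outcome, the likelihood ratio is 0.804/0.287 = 2.8014.
Posterior odds = 0.061571 × 2.8014 = 0.17248, so P(H|E) = 0.17248/(1+0.17248) = 0.1471. Then P(¬H|E) = 1 − 0.1471 = 0.8529.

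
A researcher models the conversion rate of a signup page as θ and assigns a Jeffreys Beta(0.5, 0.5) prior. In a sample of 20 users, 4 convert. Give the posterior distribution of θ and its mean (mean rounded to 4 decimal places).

Posterior: Beta(4.5, 16.5); mean ≈ 0.2143

The binomial likelihood is conjugate to the Beta prior: with 4 successes and 16 failures, the posterior is Beta(0.5+4, 0.5+16) = Beta(4.5, 16.5).
Posterior mean = α/(α+β) = 4.5/21 = 0.2143.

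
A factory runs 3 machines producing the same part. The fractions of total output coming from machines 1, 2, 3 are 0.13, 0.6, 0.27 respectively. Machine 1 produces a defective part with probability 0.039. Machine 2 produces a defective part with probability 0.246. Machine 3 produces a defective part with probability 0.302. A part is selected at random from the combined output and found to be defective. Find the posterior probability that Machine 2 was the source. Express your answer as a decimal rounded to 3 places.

P(defective|M1) = 0.039; P(defective|M2) = 0.246; P(defective|M3) = 0.302.
Prior × likelihood for each source: 0.13·0.039=0.005070, 0.6·0.246=0.1476, 0.27·0.302=0.08154. Summing gives P(defective) = 0.23421.
P(Machine 2 | defective) = 0.1476 / 0.23421 = 0.630.

Posterior probability ≈ 0.630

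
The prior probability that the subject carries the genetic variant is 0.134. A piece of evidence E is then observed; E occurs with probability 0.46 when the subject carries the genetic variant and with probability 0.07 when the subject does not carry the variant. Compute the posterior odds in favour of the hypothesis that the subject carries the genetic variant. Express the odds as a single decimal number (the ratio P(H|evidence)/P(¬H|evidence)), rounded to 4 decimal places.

Prior odds = 0.134/(1−0.134) = 0.15473. In log-odds, ln(0.15473) = -1.8660.
Add log likelihood ratio: ln(6.5714) = 1.8827.
Posterior log-odds = 0.016686, so posterior odds = exp(0.016686) = 1.0168.

Posterior odds ≈ 1.0168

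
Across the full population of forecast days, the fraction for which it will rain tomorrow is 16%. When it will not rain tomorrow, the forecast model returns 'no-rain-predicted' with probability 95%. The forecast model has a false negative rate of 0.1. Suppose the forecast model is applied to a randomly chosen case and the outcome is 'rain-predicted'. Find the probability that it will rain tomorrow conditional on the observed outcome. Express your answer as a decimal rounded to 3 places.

Write H for 'it will rain tomorrow'. Prior odds H:¬H = 0.16/0.84 = 0.19048. For the 'rain-predicted' outcome, the likelihood ratio is 0.9/0.05 = 18.000.
Posterior odds = 0.19048 × 18.000 = 3.4286, so P(H|E) = 3.4286/(1+3.4286) = 0.774.

P(H | E) ≈ 0.774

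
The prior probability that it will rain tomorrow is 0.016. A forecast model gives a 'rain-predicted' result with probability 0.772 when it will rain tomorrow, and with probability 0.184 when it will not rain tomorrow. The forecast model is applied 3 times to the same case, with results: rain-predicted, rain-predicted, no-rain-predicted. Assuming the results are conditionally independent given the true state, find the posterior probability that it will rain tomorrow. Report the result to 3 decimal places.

Posterior P(H) ≈ 0.074

Let H be the event that it will rain tomorrow; start with P(H) = 0.016. P('rain-predicted'|H) = 0.772, P('rain-predicted'|¬H) = 0.184.
Update on result 1 ('rain-predicted'): P(H) ← 0.772·0.0160 / (0.772·0.0160 + 0.184·0.9840) = 0.012352/0.19341 = 0.0639.
Update on result 2 ('rain-predicted'): P(H) ← 0.772·0.0639 / (0.772·0.0639 + 0.184·0.9361) = 0.049304/0.22155 = 0.2225.
Update on result 3 ('no-rain-predicted'): P(H) ← 0.228·0.2225 / (0.228·0.2225 + 0.816·0.7775) = 0.050739/0.68515 = 0.0741.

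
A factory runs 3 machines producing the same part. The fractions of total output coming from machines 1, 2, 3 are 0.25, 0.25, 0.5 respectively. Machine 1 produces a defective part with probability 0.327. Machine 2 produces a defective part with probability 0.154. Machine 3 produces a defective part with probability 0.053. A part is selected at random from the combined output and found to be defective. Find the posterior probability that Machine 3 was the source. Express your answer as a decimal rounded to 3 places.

P(defective|M1) = 0.327; P(defective|M2) = 0.154; P(defective|M3) = 0.053.
Prior × likelihood for each source: 0.25·0.327=0.08175, 0.25·0.154=0.03850, 0.5·0.053=0.02650. Summing gives P(defective) = 0.14675.
P(Machine 3 | defective) = 0.02650 / 0.14675 = 0.181.

Posterior probability ≈ 0.181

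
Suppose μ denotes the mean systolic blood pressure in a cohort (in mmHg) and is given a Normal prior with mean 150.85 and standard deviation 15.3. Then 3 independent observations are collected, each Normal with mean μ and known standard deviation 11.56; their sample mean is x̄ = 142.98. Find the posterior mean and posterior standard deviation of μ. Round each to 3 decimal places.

Prior precision 1/τ₀² = 1/15.3² = 0.00427186; data precision n/σ² = 3/11.56² = 0.0224494.
Posterior precision = 0.00427186 + 0.0224494 = 0.0267213, giving posterior SD = 1/√0.0267213 = 6.117.
Posterior mean = (0.00427186·150.85 + 0.0224494·142.98) / 0.0267213 = 144.238.

Posterior mean ≈ 144.238; posterior SD ≈ 6.117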